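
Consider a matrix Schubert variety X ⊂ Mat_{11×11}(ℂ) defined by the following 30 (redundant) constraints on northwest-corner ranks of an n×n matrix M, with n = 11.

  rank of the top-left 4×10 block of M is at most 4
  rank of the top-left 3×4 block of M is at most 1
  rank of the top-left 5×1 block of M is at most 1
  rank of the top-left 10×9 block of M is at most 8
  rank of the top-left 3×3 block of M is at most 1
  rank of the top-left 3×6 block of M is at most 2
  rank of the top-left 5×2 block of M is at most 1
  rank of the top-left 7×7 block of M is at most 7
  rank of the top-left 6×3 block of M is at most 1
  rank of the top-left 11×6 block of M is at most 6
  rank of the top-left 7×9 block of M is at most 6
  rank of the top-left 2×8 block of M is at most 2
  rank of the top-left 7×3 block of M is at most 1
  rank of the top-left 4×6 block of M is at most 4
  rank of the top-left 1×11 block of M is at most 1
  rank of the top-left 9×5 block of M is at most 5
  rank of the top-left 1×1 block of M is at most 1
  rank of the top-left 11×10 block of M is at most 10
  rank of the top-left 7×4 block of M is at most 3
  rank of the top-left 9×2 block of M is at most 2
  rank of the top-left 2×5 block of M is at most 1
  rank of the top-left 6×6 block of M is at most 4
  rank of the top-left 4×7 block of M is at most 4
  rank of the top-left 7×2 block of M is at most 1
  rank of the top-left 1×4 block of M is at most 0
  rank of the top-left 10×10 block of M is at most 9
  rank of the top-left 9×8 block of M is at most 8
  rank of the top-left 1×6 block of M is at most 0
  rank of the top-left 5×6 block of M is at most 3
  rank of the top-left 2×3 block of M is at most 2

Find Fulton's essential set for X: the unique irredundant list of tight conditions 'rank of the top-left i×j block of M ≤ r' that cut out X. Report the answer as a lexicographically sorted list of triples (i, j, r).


The tightest implied rank at each (i,j), from the 30 conditions:

  i=1: 0 | 0 | 0 | 0 | 0 | 0 | 1 | 1 | 1 | 1 | 1
  i=2: 1 | 1 | 1 | 1 | 1 | 1 | 2 | 2 | 2 | 2 | 2
  i=3: 1 | 1 | 1 | 1 | 2 | 2 | 3 | 3 | 3 | 3 | 3
  i=4: 1 | 1 | 1 | 2 | 3 | 3 | 4 | 4 | 4 | 4 | 4
  i=5: 1 | 1 | 1 | 2 | 3 | 3 | 4 | 5 | 5 | 5 | 5
  i=6: 1 | 1 | 1 | 2 | 3 | 4 | 5 | 6 | 6 | 6 | 6
  i=7: 1 | 1 | 1 | 2 | 3 | 4 | 5 | 6 | 6 | 7 | 7
  i=8: 1 | 2 | 2 | 3 | 4 | 5 | 6 | 7 | 7 | 8 | 8
  i=9: 1 | 2 | 3 | 4 | 5 | 6 | 7 | 8 | 8 | 9 | 9
  i=10: 1 | 2 | 3 | 4 | 5 | 6 | 7 | 8 | 8 | 9 | 10
  i=11: 1 | 2 | 3 | 4 | 5 | 6 | 7 | 8 | 9 | 10 | 11

giving w = (7, 1, 5, 4, 8, 6, 10, 2, 3, 11, 9) via Δ²R.

D(w) has 20 cells with 6 SE-corners; essential set:

[(1, 6, 0), (3, 4, 1), (5, 6, 3), (7, 3, 1), (7, 9, 6), (10, 9, 8)]


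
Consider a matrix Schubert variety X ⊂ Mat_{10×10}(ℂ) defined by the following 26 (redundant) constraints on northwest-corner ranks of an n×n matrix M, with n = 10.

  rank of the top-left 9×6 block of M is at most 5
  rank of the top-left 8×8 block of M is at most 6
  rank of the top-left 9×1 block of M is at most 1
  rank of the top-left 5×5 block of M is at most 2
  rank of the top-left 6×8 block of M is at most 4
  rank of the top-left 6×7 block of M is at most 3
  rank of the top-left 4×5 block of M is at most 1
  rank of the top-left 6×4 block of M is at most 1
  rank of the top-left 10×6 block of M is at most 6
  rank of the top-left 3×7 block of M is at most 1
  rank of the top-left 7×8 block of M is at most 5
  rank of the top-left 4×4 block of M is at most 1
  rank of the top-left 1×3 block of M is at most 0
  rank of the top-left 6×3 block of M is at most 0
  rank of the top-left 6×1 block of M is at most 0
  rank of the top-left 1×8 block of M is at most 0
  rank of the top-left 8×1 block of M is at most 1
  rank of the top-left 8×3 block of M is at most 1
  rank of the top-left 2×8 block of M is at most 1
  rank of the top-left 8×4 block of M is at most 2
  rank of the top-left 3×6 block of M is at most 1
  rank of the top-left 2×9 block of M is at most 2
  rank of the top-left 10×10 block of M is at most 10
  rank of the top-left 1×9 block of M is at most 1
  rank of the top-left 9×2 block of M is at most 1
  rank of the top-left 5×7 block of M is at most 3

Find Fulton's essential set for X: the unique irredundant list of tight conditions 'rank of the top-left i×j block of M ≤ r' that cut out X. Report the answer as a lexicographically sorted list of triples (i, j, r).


Rank table r_w(10×10) implied by the 26 constraints:

  R[1]: 0  0  0  0  0  0  0  0  1  1
  R[2]: 0  0  0  1  1  1  1  1  2  2
  R[3]: 0  0  0  1  1  1  1  2  3  3
  R[4]: 0  0  0  1  1  2  2  3  4  4
  R[5]: 0  0  0  1  2  3  3  4  5  5
  R[6]: 0  0  0  1  2  3  3  4  5  6
  R[7]: 1  1  1  2  3  4  4  5  6  7
  R[8]: 1  1  1  2  3  4  5  6  7  8
  R[9]: 1  1  2  3  4  5  6  7  8  9
  R[10]: 1  2  3  4  5  6  7  8  9  10

so w = (9, 4, 8, 6, 5, 10, 1, 7, 3, 2).

Rothe diagram D(w) (31 cells), 7 SE-corners (essential conditions):

[(1, 8, 0), (3, 7, 1), (4, 5, 1), (6, 3, 0), (6, 7, 3), (8, 3, 1), (9, 2, 1)]


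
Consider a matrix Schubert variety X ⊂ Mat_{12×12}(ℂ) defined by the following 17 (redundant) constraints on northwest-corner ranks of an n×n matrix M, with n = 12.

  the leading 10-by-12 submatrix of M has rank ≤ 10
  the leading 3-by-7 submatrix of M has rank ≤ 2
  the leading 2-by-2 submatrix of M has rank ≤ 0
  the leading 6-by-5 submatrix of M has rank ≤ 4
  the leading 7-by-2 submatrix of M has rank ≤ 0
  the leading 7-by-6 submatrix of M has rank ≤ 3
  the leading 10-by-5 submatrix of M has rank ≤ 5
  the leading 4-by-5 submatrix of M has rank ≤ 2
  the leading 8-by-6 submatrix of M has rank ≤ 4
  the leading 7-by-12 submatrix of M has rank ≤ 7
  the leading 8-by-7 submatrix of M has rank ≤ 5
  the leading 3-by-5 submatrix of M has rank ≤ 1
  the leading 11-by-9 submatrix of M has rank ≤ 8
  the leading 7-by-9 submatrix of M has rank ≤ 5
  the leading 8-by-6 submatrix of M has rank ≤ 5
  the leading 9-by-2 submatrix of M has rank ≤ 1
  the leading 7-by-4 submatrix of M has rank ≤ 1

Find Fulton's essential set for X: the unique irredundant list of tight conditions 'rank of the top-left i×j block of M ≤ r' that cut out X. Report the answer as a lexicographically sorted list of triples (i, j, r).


Recovering R(i,j) via the rank-extension bound from the 17 conditions:

  i=1: 0 | 0 | 1 | 1 | 1 | 1 | 1 | 1 | 1 | 1 | 1 | 1
  i=2: 0 | 0 | 1 | 1 | 1 | 2 | 2 | 2 | 2 | 2 | 2 | 2
  i=3: 0 | 0 | 1 | 1 | 1 | 2 | 2 | 3 | 3 | 3 | 3 | 3
  i=4: 0 | 0 | 1 | 1 | 2 | 3 | 3 | 4 | 4 | 4 | 4 | 4
  i=5: 0 | 0 | 1 | 1 | 2 | 3 | 4 | 5 | 5 | 5 | 5 | 5
  i=6: 0 | 0 | 1 | 1 | 2 | 3 | 4 | 5 | 5 | 6 | 6 | 6
  i=7: 0 | 0 | 1 | 1 | 2 | 3 | 4 | 5 | 5 | 6 | 7 | 7
  i=8: 1 | 1 | 2 | 2 | 3 | 4 | 5 | 6 | 6 | 7 | 8 | 8
  i=9: 1 | 1 | 2 | 3 | 4 | 5 | 6 | 7 | 7 | 8 | 9 | 9
  i=10: 1 | 2 | 3 | 4 | 5 | 6 | 7 | 8 | 8 | 9 | 10 | 10
  i=11: 1 | 2 | 3 | 4 | 5 | 6 | 7 | 8 | 8 | 9 | 10 | 11
  i=12: 1 | 2 | 3 | 4 | 5 | 6 | 7 | 8 | 9 | 10 | 11 | 12

hence w(1..12) = (3, 6, 8, 5, 7, 10, 11, 1, 4, 2, 12, 9).

7 SE-corners of the 27-cell Rothe diagram give Ess(w):

[(3, 5, 1), (3, 7, 2), (7, 2, 0), (7, 4, 1), (7, 9, 5), (9, 2, 1), (11, 9, 8)]


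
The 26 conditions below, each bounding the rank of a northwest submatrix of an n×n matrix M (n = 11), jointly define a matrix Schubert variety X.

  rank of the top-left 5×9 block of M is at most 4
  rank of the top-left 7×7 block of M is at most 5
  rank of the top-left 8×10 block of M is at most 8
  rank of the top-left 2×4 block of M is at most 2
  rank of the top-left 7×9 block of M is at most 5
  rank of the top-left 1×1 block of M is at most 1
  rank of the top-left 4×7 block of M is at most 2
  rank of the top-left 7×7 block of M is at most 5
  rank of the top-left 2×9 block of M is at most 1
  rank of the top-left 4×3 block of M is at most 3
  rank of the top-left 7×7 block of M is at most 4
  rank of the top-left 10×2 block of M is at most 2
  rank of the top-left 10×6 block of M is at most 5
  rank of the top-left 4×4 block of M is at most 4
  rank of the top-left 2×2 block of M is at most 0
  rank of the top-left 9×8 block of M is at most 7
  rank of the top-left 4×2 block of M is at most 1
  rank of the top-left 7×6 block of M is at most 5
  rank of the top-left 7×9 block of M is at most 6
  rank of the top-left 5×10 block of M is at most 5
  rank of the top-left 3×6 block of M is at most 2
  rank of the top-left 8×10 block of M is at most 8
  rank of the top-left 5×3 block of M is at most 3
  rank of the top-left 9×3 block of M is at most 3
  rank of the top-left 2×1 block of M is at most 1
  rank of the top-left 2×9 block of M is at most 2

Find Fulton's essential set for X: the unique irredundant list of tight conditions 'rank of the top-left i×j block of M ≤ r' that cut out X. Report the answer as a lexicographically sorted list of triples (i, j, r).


Reconstructing r_w from the 26 given conditions:

  R[1]: 0 0 1 1 1 1 1 1 1 1 1
  R[2]: 0 0 1 1 1 1 1 1 1 2 2
  R[3]: 1 1 2 2 2 2 2 2 2 3 3
  R[4]: 1 1 2 2 2 2 2 3 3 4 4
  R[5]: 1 2 3 3 3 3 3 4 4 5 5
  R[6]: 1 2 3 4 4 4 4 5 5 6 6
  R[7]: 1 2 3 4 4 4 4 5 5 6 7
  R[8]: 1 2 3 4 5 5 5 6 6 7 8
  R[9]: 1 2 3 4 5 5 6 7 7 8 9
  R[10]: 1 2 3 4 5 5 6 7 8 9 10
  R[11]: 1 2 3 4 5 6 7 8 9 10 11

second differences of R give the permutation w = (3, 10, 1, 8, 2, 4, 11, 5, 7, 9, 6).

D(w) has 21 cells with 7 SE-corners; essential set:

[(2, 2, 0), (2, 9, 1), (4, 2, 1), (4, 7, 2), (7, 7, 4), (7, 9, 5), (10, 6, 5)]


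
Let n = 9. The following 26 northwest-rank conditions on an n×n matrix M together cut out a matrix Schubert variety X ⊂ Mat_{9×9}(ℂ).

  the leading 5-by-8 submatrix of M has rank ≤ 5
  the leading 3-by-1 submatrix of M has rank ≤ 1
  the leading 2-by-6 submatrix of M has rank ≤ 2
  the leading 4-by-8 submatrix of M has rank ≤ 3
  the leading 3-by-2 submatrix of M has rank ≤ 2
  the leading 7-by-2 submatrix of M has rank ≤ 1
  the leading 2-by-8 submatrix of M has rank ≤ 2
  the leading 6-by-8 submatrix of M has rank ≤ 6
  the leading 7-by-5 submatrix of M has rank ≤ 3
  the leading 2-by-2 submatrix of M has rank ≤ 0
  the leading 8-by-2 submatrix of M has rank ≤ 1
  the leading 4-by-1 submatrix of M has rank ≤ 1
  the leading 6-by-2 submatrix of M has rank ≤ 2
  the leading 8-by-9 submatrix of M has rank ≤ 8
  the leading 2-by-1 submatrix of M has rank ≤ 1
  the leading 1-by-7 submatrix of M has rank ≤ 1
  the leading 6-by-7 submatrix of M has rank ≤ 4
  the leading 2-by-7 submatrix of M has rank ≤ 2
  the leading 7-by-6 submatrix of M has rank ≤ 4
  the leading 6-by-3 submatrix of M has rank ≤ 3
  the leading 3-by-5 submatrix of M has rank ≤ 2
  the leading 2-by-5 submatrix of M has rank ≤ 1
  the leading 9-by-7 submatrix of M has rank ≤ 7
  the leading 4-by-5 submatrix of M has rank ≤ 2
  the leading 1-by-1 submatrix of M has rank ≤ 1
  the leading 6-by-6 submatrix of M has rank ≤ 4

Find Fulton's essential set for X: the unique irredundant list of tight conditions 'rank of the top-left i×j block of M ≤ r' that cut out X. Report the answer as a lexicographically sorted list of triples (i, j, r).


The tightest implied rank at each (i,j), from the 26 conditions:

  R[1]: 0, 0, 1, 1, 1, 1, 1, 1, 1
  R[2]: 0, 0, 1, 1, 1, 2, 2, 2, 2
  R[3]: 1, 1, 2, 2, 2, 3, 3, 3, 3
  R[4]: 1, 1, 2, 2, 2, 3, 3, 3, 4
  R[5]: 1, 1, 2, 3, 3, 4, 4, 4, 5
  R[6]: 1, 1, 2, 3, 3, 4, 4, 5, 6
  R[7]: 1, 1, 2, 3, 3, 4, 5, 6, 7
  R[8]: 1, 1, 2, 3, 4, 5, 6, 7, 8
  R[9]: 1, 2, 3, 4, 5, 6, 7, 8, 9

so w = (3, 6, 1, 9, 4, 8, 7, 5, 2).

Fulton essential set (7 of the 18 Rothe cells):

[(2, 2, 0), (2, 5, 1), (4, 5, 2), (4, 8, 3), (6, 7, 4), (7, 5, 3), (8, 2, 1)]


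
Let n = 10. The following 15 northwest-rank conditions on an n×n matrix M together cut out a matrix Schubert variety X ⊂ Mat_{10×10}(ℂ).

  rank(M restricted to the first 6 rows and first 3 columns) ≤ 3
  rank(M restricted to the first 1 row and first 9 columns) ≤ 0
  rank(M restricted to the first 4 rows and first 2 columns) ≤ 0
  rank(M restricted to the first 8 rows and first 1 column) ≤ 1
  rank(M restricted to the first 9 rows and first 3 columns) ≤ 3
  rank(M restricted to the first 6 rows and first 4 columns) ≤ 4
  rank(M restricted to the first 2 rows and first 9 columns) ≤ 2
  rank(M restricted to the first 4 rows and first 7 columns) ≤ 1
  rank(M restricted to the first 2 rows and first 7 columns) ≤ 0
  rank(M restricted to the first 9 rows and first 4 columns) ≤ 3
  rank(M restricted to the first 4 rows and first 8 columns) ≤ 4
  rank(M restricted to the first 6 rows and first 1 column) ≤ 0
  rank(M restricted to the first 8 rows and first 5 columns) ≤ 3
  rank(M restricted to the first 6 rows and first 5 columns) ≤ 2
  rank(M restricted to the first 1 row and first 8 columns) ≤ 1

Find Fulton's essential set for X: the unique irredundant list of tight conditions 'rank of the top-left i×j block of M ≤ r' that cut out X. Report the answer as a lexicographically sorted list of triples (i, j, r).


Computing R[i][j] = min implied NW-rank bound (n=10, 15 conditions):

  row 1: 0  0  0  0  0  0  0  0  0  1
  row 2: 0  0  0  0  0  0  0  1  1  2
  row 3: 0  0  1  1  1  1  1  2  2  3
  row 4: 0  0  1  1  1  1  1  2  3  4
  row 5: 0  1  2  2  2  2  2  3  4  5
  row 6: 0  1  2  2  2  3  3  4  5  6
  row 7: 1  2  3  3  3  4  4  5  6  7
  row 8: 1  2  3  3  3  4  5  6  7  8
  row 9: 1  2  3  3  4  5  6  7  8  9
  row 10: 1  2  3  4  5  6  7  8  9  10

second differences of R give the permutation w = (10, 8, 3, 9, 2, 6, 1, 7, 5, 4).

D(w) has 31 cells with 8 SE-corners; essential set:

[(1, 9, 0), (2, 7, 0), (4, 2, 0), (4, 7, 1), (6, 1, 0), (6, 5, 2), (8, 5, 3), (9, 4, 3)]


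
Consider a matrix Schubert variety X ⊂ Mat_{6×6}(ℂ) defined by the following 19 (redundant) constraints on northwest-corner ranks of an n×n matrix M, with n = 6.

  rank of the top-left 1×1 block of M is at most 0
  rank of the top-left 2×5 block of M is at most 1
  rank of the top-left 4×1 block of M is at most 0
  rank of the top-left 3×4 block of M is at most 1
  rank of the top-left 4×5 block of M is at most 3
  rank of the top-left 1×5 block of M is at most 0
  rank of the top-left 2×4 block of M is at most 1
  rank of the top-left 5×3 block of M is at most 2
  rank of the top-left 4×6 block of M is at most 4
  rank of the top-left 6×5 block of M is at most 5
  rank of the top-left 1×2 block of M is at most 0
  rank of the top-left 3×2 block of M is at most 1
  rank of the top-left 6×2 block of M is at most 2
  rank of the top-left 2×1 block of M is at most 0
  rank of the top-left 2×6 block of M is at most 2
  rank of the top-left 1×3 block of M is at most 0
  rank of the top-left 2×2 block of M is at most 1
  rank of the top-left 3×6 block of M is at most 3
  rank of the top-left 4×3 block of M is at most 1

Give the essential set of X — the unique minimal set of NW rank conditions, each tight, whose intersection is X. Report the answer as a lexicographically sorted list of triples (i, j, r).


Computing R[i][j] = min implied NW-rank bound (n=6, 19 conditions):

  i=1: 0, 0, 0, 0, 0, 1
  i=2: 0, 1, 1, 1, 1, 2
  i=3: 0, 1, 1, 1, 2, 3
  i=4: 0, 1, 1, 2, 3, 4
  i=5: 1, 2, 2, 3, 4, 5
  i=6: 1, 2, 3, 4, 5, 6

the unique w with this rank table is (6, 2, 5, 4, 1, 3).

D(w) has 11 cells with 4 SE-corners; essential set:

[(1, 5, 0), (3, 4, 1), (4, 1, 0), (4, 3, 1)]


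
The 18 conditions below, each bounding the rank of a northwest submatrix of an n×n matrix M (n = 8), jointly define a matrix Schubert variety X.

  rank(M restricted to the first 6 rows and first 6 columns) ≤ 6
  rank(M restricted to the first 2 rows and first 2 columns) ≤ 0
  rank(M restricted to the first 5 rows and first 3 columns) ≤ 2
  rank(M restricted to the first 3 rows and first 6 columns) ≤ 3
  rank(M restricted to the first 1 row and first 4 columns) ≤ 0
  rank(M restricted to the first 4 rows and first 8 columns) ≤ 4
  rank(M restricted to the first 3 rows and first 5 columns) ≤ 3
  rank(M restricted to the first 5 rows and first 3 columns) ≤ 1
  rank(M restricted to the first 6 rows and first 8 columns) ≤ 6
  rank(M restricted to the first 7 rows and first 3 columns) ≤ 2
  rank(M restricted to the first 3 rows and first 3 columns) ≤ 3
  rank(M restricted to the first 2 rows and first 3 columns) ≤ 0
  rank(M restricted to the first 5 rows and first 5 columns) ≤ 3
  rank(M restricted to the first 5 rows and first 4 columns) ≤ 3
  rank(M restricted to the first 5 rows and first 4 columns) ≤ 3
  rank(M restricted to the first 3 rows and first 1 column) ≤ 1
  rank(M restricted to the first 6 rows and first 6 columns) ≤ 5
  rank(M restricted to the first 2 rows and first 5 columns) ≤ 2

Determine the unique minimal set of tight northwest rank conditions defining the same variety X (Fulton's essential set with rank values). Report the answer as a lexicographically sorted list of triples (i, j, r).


Recovering R(i,j) via the rank-extension bound from the 18 conditions:

  0 | 0 | 0 | 0 | 1 | 1 | 1 | 1
  0 | 0 | 0 | 1 | 2 | 2 | 2 | 2
  1 | 1 | 1 | 2 | 3 | 3 | 3 | 3
  1 | 1 | 1 | 2 | 3 | 4 | 4 | 4
  1 | 1 | 1 | 2 | 3 | 4 | 5 | 5
  1 | 2 | 2 | 3 | 4 | 5 | 6 | 6
  1 | 2 | 2 | 3 | 4 | 5 | 6 | 7
  1 | 2 | 3 | 4 | 5 | 6 | 7 | 8

so w = (5, 4, 1, 6, 7, 2, 8, 3).

Rothe diagram D(w) (12 cells), 4 SE-corners (essential conditions):

[(1, 4, 0), (2, 3, 0), (5, 3, 1), (7, 3, 2)]


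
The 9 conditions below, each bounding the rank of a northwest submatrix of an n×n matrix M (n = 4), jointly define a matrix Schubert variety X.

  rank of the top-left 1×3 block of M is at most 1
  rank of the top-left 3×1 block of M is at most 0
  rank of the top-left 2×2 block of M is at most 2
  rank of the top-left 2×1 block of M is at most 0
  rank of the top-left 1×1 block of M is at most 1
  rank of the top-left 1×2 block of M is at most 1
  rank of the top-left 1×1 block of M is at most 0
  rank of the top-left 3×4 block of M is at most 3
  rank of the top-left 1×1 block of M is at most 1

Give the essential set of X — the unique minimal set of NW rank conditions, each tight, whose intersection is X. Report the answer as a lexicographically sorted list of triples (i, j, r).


Rank table r_w(4×4) implied by the 9 constraints:

  0 1 1 1
  0 1 2 2
  0 1 2 3
  1 2 3 4

second differences of R give the permutation w = (2, 3, 4, 1).

|D(w)|=3, |Ess(w)|=1:

[(3, 1, 0)]


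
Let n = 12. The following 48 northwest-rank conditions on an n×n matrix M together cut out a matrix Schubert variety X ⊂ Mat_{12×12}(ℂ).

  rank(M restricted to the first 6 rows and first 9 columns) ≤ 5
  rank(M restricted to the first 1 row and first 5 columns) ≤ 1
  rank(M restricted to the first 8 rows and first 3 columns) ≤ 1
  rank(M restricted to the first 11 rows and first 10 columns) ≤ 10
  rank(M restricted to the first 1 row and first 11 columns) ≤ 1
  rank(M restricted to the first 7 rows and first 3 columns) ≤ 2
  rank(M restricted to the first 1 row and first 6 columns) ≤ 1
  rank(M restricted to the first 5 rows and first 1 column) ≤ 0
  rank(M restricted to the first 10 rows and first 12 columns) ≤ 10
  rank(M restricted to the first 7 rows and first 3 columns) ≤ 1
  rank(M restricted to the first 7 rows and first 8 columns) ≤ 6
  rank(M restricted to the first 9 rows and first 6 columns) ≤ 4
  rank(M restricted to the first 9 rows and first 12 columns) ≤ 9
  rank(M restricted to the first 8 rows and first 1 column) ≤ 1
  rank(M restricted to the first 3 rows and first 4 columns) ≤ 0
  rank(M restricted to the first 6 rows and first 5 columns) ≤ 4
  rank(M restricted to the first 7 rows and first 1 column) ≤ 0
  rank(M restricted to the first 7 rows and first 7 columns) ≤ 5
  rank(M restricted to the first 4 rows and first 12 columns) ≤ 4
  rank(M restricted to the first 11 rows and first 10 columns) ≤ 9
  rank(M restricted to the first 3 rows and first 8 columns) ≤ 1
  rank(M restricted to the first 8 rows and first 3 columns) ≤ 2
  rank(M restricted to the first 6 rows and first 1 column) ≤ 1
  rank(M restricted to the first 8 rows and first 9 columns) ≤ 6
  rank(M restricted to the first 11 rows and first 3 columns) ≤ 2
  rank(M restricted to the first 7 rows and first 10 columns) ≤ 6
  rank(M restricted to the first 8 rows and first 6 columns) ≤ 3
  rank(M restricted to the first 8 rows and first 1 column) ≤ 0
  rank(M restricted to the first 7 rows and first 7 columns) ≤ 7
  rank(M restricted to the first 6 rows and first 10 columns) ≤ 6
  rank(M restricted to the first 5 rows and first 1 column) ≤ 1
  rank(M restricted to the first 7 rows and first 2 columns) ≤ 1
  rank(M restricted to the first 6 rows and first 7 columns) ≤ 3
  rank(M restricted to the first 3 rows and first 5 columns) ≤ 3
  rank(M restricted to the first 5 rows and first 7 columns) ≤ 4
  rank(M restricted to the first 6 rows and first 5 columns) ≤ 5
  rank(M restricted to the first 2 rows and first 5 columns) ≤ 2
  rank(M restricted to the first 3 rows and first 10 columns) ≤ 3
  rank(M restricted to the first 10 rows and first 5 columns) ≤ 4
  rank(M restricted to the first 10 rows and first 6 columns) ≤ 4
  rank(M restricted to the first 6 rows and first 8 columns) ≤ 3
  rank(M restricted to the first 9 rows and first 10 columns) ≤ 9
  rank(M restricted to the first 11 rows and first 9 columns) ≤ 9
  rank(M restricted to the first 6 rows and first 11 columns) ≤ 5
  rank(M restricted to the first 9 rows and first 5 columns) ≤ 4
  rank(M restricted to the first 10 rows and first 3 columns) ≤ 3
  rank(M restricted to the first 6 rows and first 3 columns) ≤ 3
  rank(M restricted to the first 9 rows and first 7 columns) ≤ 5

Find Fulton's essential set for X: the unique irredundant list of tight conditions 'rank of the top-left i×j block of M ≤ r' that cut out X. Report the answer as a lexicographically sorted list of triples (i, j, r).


Rank table r_w(12×12) implied by the 48 constraints:

  R[1]: 0, 0, 0, 0, 1, 1, 1, 1, 1, 1, 1, 1
  R[2]: 0, 0, 0, 0, 1, 1, 1, 1, 2, 2, 2, 2
  R[3]: 0, 0, 0, 0, 1, 1, 1, 1, 2, 3, 3, 3
  R[4]: 0, 1, 1, 1, 2, 2, 2, 2, 3, 4, 4, 4
  R[5]: 0, 1, 1, 2, 3, 3, 3, 3, 4, 5, 5, 5
  R[6]: 0, 1, 1, 2, 3, 3, 3, 3, 4, 5, 5, 6
  R[7]: 0, 1, 1, 2, 3, 3, 4, 4, 5, 6, 6, 7
  R[8]: 0, 1, 1, 2, 3, 3, 4, 5, 6, 7, 7, 8
  R[9]: 1, 2, 2, 3, 4, 4, 5, 6, 7, 8, 8, 9
  R[10]: 1, 2, 2, 3, 4, 4, 5, 6, 7, 8, 9, 10
  R[11]: 1, 2, 2, 3, 4, 5, 6, 7, 8, 9, 10, 11
  R[12]: 1, 2, 3, 4, 5, 6, 7, 8, 9, 10, 11, 12

reading off 1-entries of Δ²R: w = (5, 9, 10, 2, 4, 12, 7, 8, 1, 11, 6, 3).

ℓ(w)=36; the 9 essential cells (i,j,r):

[(3, 4, 0), (3, 8, 1), (6, 8, 3), (6, 11, 5), (8, 1, 0), (8, 3, 1), (8, 6, 3), (10, 6, 4), (11, 3, 2)]


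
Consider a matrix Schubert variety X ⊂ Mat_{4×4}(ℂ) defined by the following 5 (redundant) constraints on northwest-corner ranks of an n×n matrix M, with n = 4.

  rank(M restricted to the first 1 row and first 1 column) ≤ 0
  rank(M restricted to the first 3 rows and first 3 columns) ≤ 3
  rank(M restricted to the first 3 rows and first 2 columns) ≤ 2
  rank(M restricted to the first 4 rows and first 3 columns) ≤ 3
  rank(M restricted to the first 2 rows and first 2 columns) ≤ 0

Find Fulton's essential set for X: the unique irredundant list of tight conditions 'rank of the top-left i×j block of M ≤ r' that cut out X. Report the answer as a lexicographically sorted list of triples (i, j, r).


Reconstructing r_w from the 5 given conditions:

  i=1: 0, 0, 1, 1
  i=2: 0, 0, 1, 2
  i=3: 1, 1, 2, 3
  i=4: 1, 2, 3, 4

giving w = (3, 4, 1, 2) via Δ²R.

D(w) has 4 cells with 1 SE-corner; essential set:

[(2, 2, 0)]


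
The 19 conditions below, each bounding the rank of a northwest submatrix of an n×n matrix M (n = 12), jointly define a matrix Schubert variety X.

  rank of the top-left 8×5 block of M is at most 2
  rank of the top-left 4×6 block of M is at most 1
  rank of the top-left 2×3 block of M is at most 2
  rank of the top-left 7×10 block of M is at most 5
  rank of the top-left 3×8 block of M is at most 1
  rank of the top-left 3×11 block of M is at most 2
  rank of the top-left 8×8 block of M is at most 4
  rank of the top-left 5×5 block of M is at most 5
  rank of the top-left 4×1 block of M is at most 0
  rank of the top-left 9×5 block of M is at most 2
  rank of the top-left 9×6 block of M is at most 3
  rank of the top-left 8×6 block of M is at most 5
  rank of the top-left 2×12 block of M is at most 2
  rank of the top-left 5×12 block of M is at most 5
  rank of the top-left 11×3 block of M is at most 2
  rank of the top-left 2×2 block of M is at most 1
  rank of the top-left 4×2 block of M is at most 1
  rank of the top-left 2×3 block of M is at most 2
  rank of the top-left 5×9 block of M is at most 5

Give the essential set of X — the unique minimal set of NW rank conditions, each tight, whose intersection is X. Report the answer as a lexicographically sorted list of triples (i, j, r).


Recovering R(i,j) via the rank-extension bound from the 19 conditions:

  row 1: 0 | 1 | 1 | 1 | 1 | 1 | 1 | 1 | 1 | 1 | 1 | 1
  row 2: 0 | 1 | 1 | 1 | 1 | 1 | 1 | 1 | 2 | 2 | 2 | 2
  row 3: 0 | 1 | 1 | 1 | 1 | 1 | 1 | 1 | 2 | 2 | 2 | 3
  row 4: 0 | 1 | 1 | 1 | 1 | 1 | 2 | 2 | 3 | 3 | 3 | 4
  row 5: 1 | 2 | 2 | 2 | 2 | 2 | 3 | 3 | 4 | 4 | 4 | 5
  row 6: 1 | 2 | 2 | 2 | 2 | 3 | 4 | 4 | 5 | 5 | 5 | 6
  row 7: 1 | 2 | 2 | 2 | 2 | 3 | 4 | 4 | 5 | 5 | 6 | 7
  row 8: 1 | 2 | 2 | 2 | 2 | 3 | 4 | 4 | 5 | 6 | 7 | 8
  row 9: 1 | 2 | 2 | 2 | 2 | 3 | 4 | 5 | 6 | 7 | 8 | 9
  row 10: 1 | 2 | 2 | 3 | 3 | 4 | 5 | 6 | 7 | 8 | 9 | 10
  row 11: 1 | 2 | 2 | 3 | 4 | 5 | 6 | 7 | 8 | 9 | 10 | 11
  row 12: 1 | 2 | 3 | 4 | 5 | 6 | 7 | 8 | 9 | 10 | 11 | 12

second differences of R give the permutation w = (2, 9, 12, 7, 1, 6, 11, 10, 8, 4, 5, 3).

8 SE-corners of the 39-cell Rothe diagram give Ess(w):

[(3, 8, 1), (3, 11, 2), (4, 1, 0), (4, 6, 1), (7, 10, 5), (8, 8, 4), (9, 5, 2), (11, 3, 2)]


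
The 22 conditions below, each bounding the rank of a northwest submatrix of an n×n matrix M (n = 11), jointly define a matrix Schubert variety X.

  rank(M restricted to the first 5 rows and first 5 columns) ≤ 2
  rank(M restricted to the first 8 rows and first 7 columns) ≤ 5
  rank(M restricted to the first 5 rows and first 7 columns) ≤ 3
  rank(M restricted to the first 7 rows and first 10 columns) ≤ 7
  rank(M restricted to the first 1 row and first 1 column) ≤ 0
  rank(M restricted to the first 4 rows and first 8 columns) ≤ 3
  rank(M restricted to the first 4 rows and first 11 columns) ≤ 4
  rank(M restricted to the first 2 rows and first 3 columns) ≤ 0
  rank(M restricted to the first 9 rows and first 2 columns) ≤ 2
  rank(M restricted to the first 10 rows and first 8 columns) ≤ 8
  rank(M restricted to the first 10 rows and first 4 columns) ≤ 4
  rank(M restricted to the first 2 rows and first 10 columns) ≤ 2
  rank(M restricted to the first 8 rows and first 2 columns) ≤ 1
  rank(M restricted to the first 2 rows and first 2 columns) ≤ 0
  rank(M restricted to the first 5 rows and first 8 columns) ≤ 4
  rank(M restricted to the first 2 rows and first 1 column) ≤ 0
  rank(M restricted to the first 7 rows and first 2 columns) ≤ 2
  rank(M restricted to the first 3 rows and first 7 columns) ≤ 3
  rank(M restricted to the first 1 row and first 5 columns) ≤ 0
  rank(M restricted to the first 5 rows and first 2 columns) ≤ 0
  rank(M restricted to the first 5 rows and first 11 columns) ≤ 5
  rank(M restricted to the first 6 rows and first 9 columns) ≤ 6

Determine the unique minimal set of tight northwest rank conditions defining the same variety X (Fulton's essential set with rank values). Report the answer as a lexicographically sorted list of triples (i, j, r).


Propagating the 22 rank bounds to every northwest block:

  0  0  0  0  0  1  1  1  1  1  1
  0  0  0  1  1  2  2  2  2  2  2
  0  0  1  2  2  3  3  3  3  3  3
  0  0  1  2  2  3  3  3  4  4  4
  0  0  1  2  2  3  3  4  5  5  5
  1  1  2  3  3  4  4  5  6  6  6
  1  1  2  3  4  5  5  6  7  7  7
  1  1  2  3  4  5  5  6  7  8  8
  1  2  3  4  5  6  6  7  8  9  9
  1  2  3  4  5  6  7  8  9  10  10
  1  2  3  4  5  6  7  8  9  10  11

reading off 1-entries of Δ²R: w = (6, 4, 3, 9, 8, 1, 5, 10, 2, 7, 11).

8 SE-corners of the 22-cell Rothe diagram give Ess(w):

[(1, 5, 0), (2, 3, 0), (4, 8, 3), (5, 2, 0), (5, 5, 2), (5, 7, 3), (8, 2, 1), (8, 7, 5)]


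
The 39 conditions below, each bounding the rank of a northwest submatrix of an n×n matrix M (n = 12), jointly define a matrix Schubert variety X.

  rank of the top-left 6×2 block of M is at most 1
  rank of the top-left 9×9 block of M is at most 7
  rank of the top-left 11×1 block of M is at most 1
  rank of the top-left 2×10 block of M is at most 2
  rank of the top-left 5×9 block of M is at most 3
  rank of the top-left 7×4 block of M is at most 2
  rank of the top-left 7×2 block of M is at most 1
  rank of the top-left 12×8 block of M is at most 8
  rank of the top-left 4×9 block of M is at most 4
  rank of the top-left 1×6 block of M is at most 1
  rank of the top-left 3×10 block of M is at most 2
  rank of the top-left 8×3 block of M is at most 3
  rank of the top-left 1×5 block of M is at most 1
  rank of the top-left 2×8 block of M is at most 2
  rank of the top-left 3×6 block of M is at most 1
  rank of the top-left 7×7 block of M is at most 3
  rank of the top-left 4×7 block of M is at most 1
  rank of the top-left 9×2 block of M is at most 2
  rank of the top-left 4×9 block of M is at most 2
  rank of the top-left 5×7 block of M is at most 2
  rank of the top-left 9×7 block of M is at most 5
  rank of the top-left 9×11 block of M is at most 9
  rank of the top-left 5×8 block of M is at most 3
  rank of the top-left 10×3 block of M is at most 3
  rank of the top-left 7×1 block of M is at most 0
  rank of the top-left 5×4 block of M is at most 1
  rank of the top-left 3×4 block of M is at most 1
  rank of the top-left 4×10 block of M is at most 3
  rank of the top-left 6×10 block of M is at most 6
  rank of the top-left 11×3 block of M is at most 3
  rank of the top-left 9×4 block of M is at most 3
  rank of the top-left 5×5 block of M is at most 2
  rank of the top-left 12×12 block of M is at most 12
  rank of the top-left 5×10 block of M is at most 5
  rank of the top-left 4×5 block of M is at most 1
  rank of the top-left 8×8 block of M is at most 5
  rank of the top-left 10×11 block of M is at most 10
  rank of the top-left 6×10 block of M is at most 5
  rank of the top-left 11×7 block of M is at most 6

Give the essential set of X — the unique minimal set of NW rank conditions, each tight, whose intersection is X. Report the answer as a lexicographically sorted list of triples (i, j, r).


Reconstructing r_w from the 39 given conditions:

  row 1: 0 1 1 1 1 1 1 1 1 1 1 1
  row 2: 0 1 1 1 1 1 1 2 2 2 2 2
  row 3: 0 1 1 1 1 1 1 2 2 2 3 3
  row 4: 0 1 1 1 1 1 1 2 2 3 4 4
  row 5: 0 1 1 1 2 2 2 3 3 4 5 5
  row 6: 0 1 2 2 3 3 3 4 4 5 6 6
  row 7: 0 1 2 2 3 3 3 4 5 6 7 7
  row 8: 1 2 3 3 4 4 4 5 6 7 8 8
  row 9: 1 2 3 3 4 5 5 6 7 8 9 9
  row 10: 1 2 3 4 5 6 6 7 8 9 10 10
  row 11: 1 2 3 4 5 6 6 7 8 9 10 11
  row 12: 1 2 3 4 5 6 7 8 9 10 11 12

second differences of R give the permutation w = (2, 8, 11, 10, 5, 3, 9, 1, 6, 4, 12, 7).

ℓ(w)=32; the 9 essential cells (i,j,r):

[(3, 10, 2), (4, 7, 1), (4, 9, 2), (5, 4, 1), (7, 1, 0), (7, 4, 2), (7, 7, 3), (9, 4, 3), (11, 7, 6)]


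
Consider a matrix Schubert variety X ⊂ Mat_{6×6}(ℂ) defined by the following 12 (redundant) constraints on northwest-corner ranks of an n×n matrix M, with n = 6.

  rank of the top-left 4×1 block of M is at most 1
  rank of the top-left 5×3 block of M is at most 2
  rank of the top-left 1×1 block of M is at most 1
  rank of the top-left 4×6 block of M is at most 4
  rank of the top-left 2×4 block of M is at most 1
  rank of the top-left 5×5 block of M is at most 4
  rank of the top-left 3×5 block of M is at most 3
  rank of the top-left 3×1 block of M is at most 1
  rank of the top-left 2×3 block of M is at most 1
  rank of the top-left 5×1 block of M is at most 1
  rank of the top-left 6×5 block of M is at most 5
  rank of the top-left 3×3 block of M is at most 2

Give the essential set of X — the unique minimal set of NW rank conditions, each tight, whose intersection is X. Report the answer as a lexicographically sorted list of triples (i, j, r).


Reconstructing r_w from the 12 given conditions:

  1, 1, 1, 1, 1, 1
  1, 1, 1, 1, 2, 2
  1, 2, 2, 2, 3, 3
  1, 2, 2, 3, 4, 4
  1, 2, 2, 3, 4, 5
  1, 2, 3, 4, 5, 6

the unique w with this rank table is (1, 5, 2, 4, 6, 3).

2 SE-corners of the 5-cell Rothe diagram give Ess(w):

[(2, 4, 1), (5, 3, 2)]


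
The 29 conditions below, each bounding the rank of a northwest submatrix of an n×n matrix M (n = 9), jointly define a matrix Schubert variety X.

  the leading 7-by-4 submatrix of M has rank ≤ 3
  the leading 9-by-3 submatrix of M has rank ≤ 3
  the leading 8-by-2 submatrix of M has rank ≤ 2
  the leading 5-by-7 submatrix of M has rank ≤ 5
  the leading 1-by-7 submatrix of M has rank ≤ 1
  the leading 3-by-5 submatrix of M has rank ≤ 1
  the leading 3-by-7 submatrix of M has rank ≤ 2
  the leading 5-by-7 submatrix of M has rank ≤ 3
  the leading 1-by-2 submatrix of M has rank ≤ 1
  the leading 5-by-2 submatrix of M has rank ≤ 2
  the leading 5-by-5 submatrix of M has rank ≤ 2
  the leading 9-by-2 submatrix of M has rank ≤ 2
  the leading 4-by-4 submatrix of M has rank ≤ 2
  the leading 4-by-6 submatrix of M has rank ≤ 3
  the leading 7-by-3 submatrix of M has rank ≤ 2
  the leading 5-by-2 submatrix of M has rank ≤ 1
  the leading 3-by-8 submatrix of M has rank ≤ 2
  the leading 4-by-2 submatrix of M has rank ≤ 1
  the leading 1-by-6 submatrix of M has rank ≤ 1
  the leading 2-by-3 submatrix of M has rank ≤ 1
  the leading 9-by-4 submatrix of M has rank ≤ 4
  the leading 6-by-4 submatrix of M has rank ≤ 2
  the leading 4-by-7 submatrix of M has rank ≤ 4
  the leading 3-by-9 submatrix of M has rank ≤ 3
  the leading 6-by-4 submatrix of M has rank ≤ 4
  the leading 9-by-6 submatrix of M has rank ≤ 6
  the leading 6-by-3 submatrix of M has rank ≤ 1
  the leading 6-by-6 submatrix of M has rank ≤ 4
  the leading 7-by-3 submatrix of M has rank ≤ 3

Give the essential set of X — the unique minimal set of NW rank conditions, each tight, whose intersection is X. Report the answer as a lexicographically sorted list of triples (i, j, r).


Recovering R(i,j) via the rank-extension bound from the 29 conditions:

  row 1: 1 1 1 1 1 1 1 1 1
  row 2: 1 1 1 1 1 2 2 2 2
  row 3: 1 1 1 1 1 2 2 2 3
  row 4: 1 1 1 2 2 3 3 3 4
  row 5: 1 1 1 2 2 3 3 4 5
  row 6: 1 1 1 2 3 4 4 5 6
  row 7: 1 2 2 3 4 5 5 6 7
  row 8: 1 2 3 4 5 6 6 7 8
  row 9: 1 2 3 4 5 6 7 8 9

second differences of R give the permutation w = (1, 6, 9, 4, 8, 5, 2, 3, 7).

5 SE-corners of the 18-cell Rothe diagram give Ess(w):

[(3, 5, 1), (3, 8, 2), (5, 5, 2), (5, 7, 3), (6, 3, 1)]


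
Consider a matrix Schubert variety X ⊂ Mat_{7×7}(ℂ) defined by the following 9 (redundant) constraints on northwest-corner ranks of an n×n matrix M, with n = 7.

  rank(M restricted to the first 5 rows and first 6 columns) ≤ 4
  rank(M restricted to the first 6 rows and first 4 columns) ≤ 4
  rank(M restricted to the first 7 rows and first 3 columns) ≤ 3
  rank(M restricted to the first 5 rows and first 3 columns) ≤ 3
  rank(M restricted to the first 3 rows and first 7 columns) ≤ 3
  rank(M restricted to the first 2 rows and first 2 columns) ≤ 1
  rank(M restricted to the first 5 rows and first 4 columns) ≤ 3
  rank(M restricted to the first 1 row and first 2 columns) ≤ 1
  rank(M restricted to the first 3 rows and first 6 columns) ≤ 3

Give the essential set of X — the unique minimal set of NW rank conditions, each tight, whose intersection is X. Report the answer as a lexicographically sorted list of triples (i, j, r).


Computing R[i][j] = min implied NW-rank bound (n=7, 9 conditions):

  1, 1, 1, 1, 1, 1, 1
  1, 1, 2, 2, 2, 2, 2
  1, 2, 3, 3, 3, 3, 3
  1, 2, 3, 3, 4, 4, 4
  1, 2, 3, 3, 4, 4, 5
  1, 2, 3, 4, 5, 5, 6
  1, 2, 3, 4, 5, 6, 7

hence w(1..7) = (1, 3, 2, 5, 7, 4, 6).

3 SE-corners of the 4-cell Rothe diagram give Ess(w):

[(2, 2, 1), (5, 4, 3), (5, 6, 4)]


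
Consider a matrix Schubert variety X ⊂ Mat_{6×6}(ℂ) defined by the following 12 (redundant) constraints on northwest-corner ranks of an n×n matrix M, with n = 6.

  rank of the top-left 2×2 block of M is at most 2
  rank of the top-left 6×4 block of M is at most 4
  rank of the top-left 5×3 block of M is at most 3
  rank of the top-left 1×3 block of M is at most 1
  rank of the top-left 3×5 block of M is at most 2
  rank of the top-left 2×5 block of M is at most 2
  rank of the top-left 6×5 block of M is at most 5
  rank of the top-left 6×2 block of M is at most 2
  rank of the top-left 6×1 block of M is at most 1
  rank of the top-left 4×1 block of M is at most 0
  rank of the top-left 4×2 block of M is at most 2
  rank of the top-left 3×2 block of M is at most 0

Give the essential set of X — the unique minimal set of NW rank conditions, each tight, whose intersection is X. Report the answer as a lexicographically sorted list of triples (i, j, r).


Recovering R(i,j) via the rank-extension bound from the 12 conditions:

  row 1: 0 0 1 1 1 1
  row 2: 0 0 1 2 2 2
  row 3: 0 0 1 2 2 3
  row 4: 0 1 2 3 3 4
  row 5: 1 2 3 4 4 5
  row 6: 1 2 3 4 5 6

second differences of R give the permutation w = (3, 4, 6, 2, 1, 5).

3 SE-corners of the 8-cell Rothe diagram give Ess(w):

[(3, 2, 0), (3, 5, 2), (4, 1, 0)]


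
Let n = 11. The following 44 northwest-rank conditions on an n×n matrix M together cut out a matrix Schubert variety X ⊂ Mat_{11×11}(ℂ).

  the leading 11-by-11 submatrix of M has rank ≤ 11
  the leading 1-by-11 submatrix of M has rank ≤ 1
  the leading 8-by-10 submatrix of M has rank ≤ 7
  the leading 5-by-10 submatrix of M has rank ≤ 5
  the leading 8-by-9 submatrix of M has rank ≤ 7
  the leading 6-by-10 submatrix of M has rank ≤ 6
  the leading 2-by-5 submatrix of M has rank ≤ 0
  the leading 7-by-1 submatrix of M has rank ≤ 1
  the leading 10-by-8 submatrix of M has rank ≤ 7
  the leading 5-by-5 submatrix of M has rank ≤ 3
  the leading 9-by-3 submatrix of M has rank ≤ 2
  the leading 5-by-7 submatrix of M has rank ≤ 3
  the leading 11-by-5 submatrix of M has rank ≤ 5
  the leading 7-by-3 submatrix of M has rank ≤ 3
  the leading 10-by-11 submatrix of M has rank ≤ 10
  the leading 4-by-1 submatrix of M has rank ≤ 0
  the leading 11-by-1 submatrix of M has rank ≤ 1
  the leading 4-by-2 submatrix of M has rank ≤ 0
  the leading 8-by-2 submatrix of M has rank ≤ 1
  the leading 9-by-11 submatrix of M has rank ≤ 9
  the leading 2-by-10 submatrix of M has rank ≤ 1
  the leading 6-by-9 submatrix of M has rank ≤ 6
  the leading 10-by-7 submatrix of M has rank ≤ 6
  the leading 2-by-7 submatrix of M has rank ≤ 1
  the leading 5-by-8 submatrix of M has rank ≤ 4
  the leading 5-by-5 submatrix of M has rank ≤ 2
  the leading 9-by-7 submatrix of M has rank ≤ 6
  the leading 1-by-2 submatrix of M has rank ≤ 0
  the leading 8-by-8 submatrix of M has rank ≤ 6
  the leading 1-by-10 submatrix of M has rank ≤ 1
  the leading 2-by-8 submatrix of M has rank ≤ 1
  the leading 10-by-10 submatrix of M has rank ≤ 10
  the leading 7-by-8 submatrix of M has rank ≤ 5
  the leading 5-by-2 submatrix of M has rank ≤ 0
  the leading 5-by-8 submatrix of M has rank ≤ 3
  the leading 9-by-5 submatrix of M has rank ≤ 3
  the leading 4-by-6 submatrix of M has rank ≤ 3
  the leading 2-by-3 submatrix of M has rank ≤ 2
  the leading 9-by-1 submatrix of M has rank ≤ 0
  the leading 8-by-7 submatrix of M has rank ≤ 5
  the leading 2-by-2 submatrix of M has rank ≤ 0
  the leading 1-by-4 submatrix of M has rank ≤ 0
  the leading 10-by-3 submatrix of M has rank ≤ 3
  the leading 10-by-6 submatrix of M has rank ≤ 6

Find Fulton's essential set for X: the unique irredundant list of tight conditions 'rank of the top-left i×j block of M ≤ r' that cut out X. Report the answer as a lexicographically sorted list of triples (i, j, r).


Rank table r_w(11×11) implied by the 44 constraints:

  R[1]: 0  0  0  0  0  1  1  1  1  1  1
  R[2]: 0  0  0  0  0  1  1  1  1  1  2
  R[3]: 0  0  1  1  1  2  2  2  2  2  3
  R[4]: 0  0  1  2  2  3  3  3  3  3  4
  R[5]: 0  0  1  2  2  3  3  3  4  4  5
  R[6]: 0  1  2  3  3  4  4  4  5  5  6
  R[7]: 0  1  2  3  3  4  5  5  6  6  7
  R[8]: 0  1  2  3  3  4  5  6  7  7  8
  R[9]: 0  1  2  3  3  4  5  6  7  8  9
  R[10]: 1  2  3  4  4  5  6  7  8  9  10
  R[11]: 1  2  3  4  5  6  7  8  9  10  11

hence w(1..11) = (6, 11, 3, 4, 9, 2, 7, 8, 10, 1, 5).

D(w) has 30 cells with 7 SE-corners; essential set:

[(2, 5, 0), (2, 10, 1), (5, 2, 0), (5, 5, 2), (5, 8, 3), (9, 1, 0), (9, 5, 3)]
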